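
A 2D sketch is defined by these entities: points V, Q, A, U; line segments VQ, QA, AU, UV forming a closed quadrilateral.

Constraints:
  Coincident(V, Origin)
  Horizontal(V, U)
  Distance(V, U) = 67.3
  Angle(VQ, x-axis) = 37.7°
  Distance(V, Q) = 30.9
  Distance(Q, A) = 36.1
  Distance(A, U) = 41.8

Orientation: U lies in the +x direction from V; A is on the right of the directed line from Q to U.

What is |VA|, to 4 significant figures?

33.63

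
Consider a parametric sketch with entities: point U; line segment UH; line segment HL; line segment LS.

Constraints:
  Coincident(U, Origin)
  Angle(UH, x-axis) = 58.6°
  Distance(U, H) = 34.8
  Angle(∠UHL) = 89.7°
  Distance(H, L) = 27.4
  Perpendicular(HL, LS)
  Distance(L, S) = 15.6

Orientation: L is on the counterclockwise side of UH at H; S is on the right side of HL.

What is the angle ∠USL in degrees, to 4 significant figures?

28.37°

U is at the origin; UH runs at 58.6° with length 34.8, so H = 34.8·(cos 58.6°, sin 58.6°) = (18.13, 29.70). ∠UHL = 89.7°, so HL runs at 58.6° + (180° − 89.7°) = 148.9° from the x-axis; with |HL| = 27.4, L = H + 27.4·(cos 148.9°, sin 148.9°) = (-5.331, 43.86). HL is perpendicular to LS; with |LS| = 15.6 on the right of HL, S = L + 15.6·(0.5165, 0.8563) = (2.727, 57.21). Then cos ∠USL = SU·SL / (|SU||SL|), giving 28.37°.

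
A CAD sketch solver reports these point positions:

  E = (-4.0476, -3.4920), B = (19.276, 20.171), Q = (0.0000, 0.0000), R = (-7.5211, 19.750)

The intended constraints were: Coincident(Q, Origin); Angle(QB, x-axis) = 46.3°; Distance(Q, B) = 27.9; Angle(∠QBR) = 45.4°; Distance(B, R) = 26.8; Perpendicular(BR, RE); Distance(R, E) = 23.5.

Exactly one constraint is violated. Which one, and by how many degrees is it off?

Perpendicular(BR, RE) — off by 7.60°.

Q = (0.00, 0.00) ✓; QB at 46.30° ✓; |QB| = 27.90 ✓; ∠QBR = 45.40° ✓; |BR| = 26.80 ✓; ∠(BR, RE) = 97.60° ✗; |RE| = 23.50 ✓.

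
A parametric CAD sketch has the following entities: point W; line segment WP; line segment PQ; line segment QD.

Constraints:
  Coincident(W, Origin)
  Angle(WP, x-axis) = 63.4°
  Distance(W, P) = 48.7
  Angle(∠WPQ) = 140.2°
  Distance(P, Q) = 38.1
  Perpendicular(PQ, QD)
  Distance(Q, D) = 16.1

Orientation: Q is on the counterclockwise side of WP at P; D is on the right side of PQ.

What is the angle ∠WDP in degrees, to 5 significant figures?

9.1394°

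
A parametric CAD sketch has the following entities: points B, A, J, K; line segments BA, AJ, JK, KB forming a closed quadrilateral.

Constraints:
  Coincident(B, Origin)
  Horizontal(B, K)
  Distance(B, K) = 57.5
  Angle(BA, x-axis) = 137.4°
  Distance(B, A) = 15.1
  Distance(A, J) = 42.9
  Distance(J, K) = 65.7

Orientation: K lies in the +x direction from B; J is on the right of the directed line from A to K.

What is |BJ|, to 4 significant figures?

31.29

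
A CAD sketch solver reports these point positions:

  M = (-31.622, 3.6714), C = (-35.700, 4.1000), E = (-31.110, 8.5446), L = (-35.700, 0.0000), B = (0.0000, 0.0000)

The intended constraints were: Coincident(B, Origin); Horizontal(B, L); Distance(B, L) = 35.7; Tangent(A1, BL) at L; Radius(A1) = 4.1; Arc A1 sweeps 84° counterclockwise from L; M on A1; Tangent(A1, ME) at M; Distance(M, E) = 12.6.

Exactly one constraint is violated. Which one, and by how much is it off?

Distance(M, E) = 12.6 — off by 7.70.

B = (0.00, 0.00) ✓; B.y = 0.00, L.y = 0.00 ✓; |BL| = 35.70 ✓; ∠(CL, LB) = 90.00° ✓; |CL| = 4.100 ✓; bearing(C→M) − bearing(C→L) = 84.00° ✓; |CM| = 4.100 ✓; ∠(CM, ME) = 90.00° ✓; |ME| = 4.900 ✗.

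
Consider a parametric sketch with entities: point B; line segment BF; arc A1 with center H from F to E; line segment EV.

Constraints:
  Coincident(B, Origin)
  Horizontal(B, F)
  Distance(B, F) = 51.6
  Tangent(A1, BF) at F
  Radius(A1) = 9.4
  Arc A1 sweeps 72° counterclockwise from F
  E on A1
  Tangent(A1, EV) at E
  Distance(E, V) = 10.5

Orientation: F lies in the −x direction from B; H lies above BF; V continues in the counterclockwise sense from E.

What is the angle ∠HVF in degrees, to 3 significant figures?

23.4°

B is at the origin; BF is horizontal with |BF| = 51.6 and F on the −x side, so F = (-51.6, 0.00). The tangent condition forces HF to be normal to BF, so H = F + (0, 9.4) = (-51.6, 9.40). On A1, F sits at bearing -90° from H; a 72° counterclockwise sweep puts E at bearing -18°, so E = H + 9.4·(cos -18°, sin -18°) = (-42.7, 6.50). The tangent condition forces HE to be normal to EV, so EV runs along (−sin -18°, cos -18°); with |EV| = 10.5, V = (-39.4, 16.5). Then cos ∠HVF = VH·VF / (|VH||VF|), giving 23.4°.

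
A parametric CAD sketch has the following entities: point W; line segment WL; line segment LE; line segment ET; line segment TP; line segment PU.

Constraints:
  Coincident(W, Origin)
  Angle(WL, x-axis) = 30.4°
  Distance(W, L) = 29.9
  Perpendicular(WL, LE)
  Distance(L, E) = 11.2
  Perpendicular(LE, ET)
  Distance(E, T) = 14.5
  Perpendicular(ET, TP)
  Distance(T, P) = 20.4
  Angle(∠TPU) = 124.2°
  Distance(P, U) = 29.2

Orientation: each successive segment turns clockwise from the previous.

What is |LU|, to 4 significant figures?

27.37

W is at the origin; WL runs at 30.4° with length 29.9, so L = (25.79, 15.13). WL ⟂ LE, so LE runs at -59.60°; with |LE| = 11.2, E = (31.46, 5.470). LE ⟂ ET, so ET runs at -149.6°; with |ET| = 14.5, T = (18.95, -1.867). The perpendicularity gives TP at right angles to ET, so TP runs at 120.4°; with |TP| = 20.4, P = (8.627, 15.73). ∠TPU = 124.2° gives PU at 64.60° from the x-axis; with |PU| = 29.2, U = (21.15, 42.11). Then |LU| = |U − L| = 27.37.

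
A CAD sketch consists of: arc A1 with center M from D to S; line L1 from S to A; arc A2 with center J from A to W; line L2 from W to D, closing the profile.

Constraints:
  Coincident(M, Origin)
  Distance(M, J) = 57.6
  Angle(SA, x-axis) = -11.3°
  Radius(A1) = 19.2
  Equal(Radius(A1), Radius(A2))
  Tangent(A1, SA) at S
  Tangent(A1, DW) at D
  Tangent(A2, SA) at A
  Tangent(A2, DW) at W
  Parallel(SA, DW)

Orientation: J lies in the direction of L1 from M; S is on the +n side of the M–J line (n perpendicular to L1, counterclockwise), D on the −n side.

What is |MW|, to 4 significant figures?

60.72

Tangency of A1 to both parallel lines with radius 19.2 puts S and D at M ± 19.2·n: S = (3.762, 18.83), D = (-3.762, -18.83). Equal radii place A and W the same way about J: A = J + 19.2·n = (60.25, 7.541), W = J − 19.2·n = (52.72, -30.11). Then |MW| = |W − M| = 60.72.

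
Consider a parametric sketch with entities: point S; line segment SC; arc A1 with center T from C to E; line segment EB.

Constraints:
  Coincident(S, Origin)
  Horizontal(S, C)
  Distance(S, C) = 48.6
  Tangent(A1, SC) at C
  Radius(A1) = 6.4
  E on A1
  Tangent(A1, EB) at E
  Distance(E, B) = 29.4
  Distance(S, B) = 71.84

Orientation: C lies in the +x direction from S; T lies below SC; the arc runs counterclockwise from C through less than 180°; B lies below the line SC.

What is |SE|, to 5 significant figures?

45.284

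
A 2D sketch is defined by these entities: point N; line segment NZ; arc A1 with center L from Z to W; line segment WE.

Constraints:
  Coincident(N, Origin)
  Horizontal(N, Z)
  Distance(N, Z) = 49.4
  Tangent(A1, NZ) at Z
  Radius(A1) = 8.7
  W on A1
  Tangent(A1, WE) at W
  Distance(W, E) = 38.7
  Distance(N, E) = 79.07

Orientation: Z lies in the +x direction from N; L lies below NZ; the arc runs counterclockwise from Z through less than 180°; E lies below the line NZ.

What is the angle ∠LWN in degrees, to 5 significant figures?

126.38°

N is at the origin; NZ is horizontal with |NZ| = 49.4 and Z on the +x side, so Z = (49.400, 0.0000). Since A1 is tangent to NZ there, LZ ⟂ NZ, so L = Z + (0, -8.7) = (49.400, -8.7000). Since LW ⟂ WE (tangency), |LE| = √(8.7² + 38.7²) = 39.666 regardless of where W sits on A1. So E lies on both circle(N, 79.07) and circle(L, 39.666); the below-NZ intersection is E = (64.855, -45.231). W is the foot of the tangent from E: W = (42.326, -13.765).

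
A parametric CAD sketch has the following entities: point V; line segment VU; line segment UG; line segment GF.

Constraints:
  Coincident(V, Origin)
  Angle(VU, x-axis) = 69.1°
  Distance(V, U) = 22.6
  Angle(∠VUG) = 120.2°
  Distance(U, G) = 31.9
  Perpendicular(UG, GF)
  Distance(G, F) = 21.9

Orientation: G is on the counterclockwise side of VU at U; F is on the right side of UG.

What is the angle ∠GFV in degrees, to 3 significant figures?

46.2°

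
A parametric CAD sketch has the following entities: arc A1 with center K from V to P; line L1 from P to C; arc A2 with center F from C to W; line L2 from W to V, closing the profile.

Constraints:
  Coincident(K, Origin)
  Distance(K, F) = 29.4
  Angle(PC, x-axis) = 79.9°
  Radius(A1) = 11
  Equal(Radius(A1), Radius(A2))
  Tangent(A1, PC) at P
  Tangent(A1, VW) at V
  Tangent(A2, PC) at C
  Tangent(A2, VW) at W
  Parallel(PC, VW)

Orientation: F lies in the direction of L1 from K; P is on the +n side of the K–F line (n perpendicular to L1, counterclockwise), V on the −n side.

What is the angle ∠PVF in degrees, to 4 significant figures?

69.49°

K is at the origin and F lies 29.4 along u from K, so F = 29.4·u = (5.156, 28.94). Tangency of A1 to both parallel lines with radius 11.0 puts P and V at K ± 11.0·n: P = (-10.83, 1.929), V = (10.83, -1.929). Then cos ∠PVF = VP·VF / (|VP||VF|), giving 69.49°.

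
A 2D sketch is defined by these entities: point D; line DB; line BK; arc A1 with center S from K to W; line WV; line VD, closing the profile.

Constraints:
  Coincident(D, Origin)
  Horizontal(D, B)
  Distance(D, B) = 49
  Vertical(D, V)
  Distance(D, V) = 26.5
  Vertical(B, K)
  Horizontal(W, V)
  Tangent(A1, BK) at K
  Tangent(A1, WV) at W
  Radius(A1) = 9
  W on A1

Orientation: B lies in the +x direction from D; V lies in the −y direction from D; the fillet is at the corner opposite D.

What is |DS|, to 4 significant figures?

43.66

D and V share the same x with |DV| = 26.5 and V on the −y side, so V = (0.000, -26.50). The virtual corner opposite D is at (49.00, -26.50). Since A1 is tangent to BK there, SK ⟂ BK and tangency of A1 to WV means the radius SW is perpendicular to WV, with radius 9.0, so the center S sits 9.0 in from both sides at S = (40.00, -17.50). Then |DS| = |S − D| = 43.66.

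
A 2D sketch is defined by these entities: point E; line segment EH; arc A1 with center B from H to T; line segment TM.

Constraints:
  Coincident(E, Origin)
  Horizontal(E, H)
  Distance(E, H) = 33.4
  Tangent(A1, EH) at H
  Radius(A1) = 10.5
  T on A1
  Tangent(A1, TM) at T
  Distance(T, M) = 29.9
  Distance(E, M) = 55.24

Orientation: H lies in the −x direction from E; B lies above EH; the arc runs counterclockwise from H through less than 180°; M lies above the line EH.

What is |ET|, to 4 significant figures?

27.96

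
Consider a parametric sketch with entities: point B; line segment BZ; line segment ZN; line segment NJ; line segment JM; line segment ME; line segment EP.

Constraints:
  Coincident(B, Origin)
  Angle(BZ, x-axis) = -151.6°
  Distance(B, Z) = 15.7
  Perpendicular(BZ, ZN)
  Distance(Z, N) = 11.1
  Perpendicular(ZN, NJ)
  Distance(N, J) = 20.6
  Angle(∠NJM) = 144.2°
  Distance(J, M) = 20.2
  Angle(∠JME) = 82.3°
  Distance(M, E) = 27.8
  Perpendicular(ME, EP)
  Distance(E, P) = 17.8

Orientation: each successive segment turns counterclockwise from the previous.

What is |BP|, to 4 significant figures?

13.80

B is at the origin; BZ runs at -151.6° with length 15.7, so Z = (-13.81, -7.467). The perpendicularity gives ZN at right angles to BZ, so ZN runs at -61.60°; with |ZN| = 11.1, N = (-8.531, -17.23). ZN ⟂ NJ, so NJ runs at 28.40°; with |NJ| = 20.6, J = (9.590, -7.434). ∠NJM = 144.2° gives JM at 64.20° from the x-axis; with |JM| = 20.2, M = (18.38, 10.75). ∠JME = 82.3° gives ME at 161.9° from the x-axis; with |ME| = 27.8, E = (-8.043, 19.39). ME ⟂ EP, so EP runs at -108.1°; with |EP| = 17.8, P = (-13.57, 2.471). Then |BP| = |P − B| = 13.80.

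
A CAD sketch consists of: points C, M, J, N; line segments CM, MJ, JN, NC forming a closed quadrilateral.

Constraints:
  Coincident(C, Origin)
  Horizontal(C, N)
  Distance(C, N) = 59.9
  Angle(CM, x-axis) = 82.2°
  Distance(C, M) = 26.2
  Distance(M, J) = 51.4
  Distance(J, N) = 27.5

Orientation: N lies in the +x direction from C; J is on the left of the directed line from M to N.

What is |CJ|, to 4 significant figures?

61.24

Checks: |MJ| = 51.40 ✓; |JN| = 27.50 ✓.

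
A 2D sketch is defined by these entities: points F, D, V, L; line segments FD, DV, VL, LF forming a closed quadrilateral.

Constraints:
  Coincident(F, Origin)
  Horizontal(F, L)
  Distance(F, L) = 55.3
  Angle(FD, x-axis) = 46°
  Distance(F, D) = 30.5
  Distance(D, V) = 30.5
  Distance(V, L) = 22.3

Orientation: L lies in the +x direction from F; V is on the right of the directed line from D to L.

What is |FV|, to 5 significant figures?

34.279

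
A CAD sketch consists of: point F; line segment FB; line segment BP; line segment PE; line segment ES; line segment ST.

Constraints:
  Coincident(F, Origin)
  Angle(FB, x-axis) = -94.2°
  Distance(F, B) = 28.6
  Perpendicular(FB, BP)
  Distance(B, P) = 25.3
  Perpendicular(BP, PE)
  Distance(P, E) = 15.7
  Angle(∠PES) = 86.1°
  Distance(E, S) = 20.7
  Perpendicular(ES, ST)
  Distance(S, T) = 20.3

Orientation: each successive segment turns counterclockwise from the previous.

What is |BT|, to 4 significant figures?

8.478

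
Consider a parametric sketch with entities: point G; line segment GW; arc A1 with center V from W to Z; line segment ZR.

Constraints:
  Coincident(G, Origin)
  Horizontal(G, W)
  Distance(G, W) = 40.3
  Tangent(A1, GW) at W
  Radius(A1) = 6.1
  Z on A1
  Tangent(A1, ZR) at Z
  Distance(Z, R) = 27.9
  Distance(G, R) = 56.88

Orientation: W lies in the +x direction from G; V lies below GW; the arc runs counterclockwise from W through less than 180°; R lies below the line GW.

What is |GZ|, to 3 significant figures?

35.7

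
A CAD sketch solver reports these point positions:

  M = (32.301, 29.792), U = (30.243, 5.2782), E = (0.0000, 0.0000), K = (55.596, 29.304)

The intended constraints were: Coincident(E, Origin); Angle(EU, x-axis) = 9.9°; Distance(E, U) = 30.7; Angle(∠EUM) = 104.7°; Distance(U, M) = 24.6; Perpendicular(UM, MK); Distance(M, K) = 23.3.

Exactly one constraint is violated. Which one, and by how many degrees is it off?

Perpendicular(UM, MK) — off by 3.60°.

E = (0.00, 0.00) ✓; EU at 9.900° ✓; |EU| = 30.70 ✓; ∠EUM = 104.7° ✓; |UM| = 24.60 ✓; ∠(UM, MK) = 86.40° ✗; |MK| = 23.30 ✓.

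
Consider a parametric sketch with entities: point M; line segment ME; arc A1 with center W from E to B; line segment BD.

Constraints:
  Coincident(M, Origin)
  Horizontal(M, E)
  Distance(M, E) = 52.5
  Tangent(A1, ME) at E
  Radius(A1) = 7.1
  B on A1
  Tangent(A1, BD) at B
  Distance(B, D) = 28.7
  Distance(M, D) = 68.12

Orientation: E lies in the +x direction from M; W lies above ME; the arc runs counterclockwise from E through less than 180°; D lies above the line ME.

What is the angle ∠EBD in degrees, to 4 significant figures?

133.1°

M is at the origin; ME is horizontal with |ME| = 52.5 and E on the +x side, so E = (52.50, 0.000). Since A1 is tangent to ME there, WE ⟂ ME, so W = E + (0, 7.1) = (52.50, 7.100). Since WB ⟂ BD (tangency), |WD| = √(7.1² + 28.7²) = 29.57 regardless of where B sits on A1. So D lies on both circle(M, 68.12) and circle(W, 29.57); the above-ME intersection is D = (57.70, 36.20). B is the foot of the tangent from D: B = (59.58, 7.566).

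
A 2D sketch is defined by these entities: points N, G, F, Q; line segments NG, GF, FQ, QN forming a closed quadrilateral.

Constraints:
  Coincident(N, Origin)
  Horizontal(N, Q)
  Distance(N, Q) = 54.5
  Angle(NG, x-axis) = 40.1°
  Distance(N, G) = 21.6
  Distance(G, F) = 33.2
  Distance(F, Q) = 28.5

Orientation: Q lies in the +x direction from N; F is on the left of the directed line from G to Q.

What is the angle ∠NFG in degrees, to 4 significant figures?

6.310°

Checks: |GF| = 33.20 ✓; |FQ| = 28.50 ✓.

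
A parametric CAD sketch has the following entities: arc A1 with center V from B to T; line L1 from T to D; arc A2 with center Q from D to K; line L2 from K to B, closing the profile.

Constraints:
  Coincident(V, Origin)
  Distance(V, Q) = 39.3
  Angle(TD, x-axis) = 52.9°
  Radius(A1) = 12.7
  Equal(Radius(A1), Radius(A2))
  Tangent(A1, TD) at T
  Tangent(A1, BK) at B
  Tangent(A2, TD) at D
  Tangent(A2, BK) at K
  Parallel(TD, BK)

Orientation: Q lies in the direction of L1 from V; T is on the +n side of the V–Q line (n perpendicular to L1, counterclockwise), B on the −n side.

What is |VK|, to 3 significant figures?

41.3

Tangency of A1 to both parallel lines with radius 12.7 puts T and B at V ± 12.7·n: T = (-10.1, 7.66), B = (10.1, -7.66). Equal radii place D and K the same way about Q: D = Q + 12.7·n = (13.6, 39.0), K = Q − 12.7·n = (33.8, 23.7). Then |VK| = |K − V| = 41.3.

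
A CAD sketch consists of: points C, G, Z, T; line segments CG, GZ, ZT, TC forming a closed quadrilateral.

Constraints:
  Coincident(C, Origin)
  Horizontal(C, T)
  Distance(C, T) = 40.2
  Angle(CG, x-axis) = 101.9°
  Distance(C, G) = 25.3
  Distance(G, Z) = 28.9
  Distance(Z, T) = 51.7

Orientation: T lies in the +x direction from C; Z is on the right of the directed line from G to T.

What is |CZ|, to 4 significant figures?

11.90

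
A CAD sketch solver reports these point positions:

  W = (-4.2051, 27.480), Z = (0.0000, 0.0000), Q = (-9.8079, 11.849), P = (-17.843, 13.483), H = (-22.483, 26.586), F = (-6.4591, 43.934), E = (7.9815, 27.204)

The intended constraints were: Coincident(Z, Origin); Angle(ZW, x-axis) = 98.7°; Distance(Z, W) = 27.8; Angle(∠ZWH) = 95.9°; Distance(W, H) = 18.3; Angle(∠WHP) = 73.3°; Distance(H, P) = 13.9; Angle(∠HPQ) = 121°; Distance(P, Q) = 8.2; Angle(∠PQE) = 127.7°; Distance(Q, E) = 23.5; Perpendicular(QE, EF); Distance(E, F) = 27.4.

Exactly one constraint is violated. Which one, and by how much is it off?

Distance(E, F) = 27.4 — off by 5.30.

Z = (0.00, 0.00) ✓; ZW at 98.70° ✓; |ZW| = 27.80 ✓; ∠ZWH = 95.90° ✓; |WH| = 18.30 ✓; ∠WHP = 73.30° ✓; |HP| = 13.90 ✓; ∠HPQ = 121.0° ✓; |PQ| = 8.200 ✓; ∠PQE = 127.7° ✓; |QE| = 23.50 ✓; ∠(QE, EF) = 90.00° ✓; |EF| = 22.10 ✗.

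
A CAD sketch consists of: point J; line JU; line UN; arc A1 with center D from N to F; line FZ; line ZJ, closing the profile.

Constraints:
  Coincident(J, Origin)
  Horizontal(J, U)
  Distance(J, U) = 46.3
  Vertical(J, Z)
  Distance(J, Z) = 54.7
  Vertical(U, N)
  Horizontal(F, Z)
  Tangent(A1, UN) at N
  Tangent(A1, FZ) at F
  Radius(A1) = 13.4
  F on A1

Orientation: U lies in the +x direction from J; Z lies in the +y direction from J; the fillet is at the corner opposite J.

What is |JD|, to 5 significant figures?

52.802

J is at the origin; JU is horizontal with |JU| = 46.3 and U on the +x side, so U = (46.300, 0.0000). J and Z share the same x with |JZ| = 54.7 and Z on the +y side, so Z = (0.0000, 54.700). The virtual corner opposite J is at (46.300, 54.700). Tangency of A1 to UN means the radius DN is perpendicular to UN and tangency of A1 to FZ means the radius DF is perpendicular to FZ, with radius 13.4, so the center D sits 13.4 in from both sides at D = (32.900, 41.300). Then |JD| = |D − J| = 52.802.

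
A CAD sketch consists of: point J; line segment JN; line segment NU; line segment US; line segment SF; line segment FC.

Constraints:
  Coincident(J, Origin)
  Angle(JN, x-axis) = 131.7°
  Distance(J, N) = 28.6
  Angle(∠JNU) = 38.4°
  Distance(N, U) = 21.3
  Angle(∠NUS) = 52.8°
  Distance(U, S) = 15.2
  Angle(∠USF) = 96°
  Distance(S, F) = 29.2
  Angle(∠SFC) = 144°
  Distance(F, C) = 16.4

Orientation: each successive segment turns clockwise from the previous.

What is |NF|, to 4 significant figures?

13.22

∠NUS = 52.8° gives US at -137.1° from the x-axis; with |US| = 15.2, S = (-9.177, 7.345). ∠USF = 96.0° gives SF at 138.9° from the x-axis; with |SF| = 29.2, F = (-31.18, 26.54). Then |NF| = |F − N| = 13.22.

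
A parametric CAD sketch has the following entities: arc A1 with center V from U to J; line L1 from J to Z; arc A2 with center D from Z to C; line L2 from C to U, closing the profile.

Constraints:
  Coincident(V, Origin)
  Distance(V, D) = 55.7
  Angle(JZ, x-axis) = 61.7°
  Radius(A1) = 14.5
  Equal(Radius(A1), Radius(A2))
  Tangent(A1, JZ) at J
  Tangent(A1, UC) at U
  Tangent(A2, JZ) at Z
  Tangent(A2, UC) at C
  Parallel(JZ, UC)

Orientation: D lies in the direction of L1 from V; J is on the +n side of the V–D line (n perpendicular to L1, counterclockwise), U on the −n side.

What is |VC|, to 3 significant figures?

57.6

Tangency of A1 to both parallel lines with radius 14.5 puts J and U at V ± 14.5·n: J = (-12.8, 6.87), U = (12.8, -6.87). Equal radii place Z and C the same way about D: Z = D + 14.5·n = (13.6, 55.9), C = D − 14.5·n = (39.2, 42.2). Then |VC| = |C − V| = 57.6.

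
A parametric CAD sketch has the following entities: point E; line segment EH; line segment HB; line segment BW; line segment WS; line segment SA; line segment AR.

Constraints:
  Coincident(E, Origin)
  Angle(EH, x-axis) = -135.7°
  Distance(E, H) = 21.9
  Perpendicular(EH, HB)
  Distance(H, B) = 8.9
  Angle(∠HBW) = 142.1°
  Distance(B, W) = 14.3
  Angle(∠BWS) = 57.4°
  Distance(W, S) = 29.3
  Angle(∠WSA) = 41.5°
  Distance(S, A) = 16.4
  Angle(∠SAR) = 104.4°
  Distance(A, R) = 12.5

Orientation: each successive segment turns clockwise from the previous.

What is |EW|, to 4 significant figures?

24.07

E is at the origin; EH runs at -135.7° with length 21.9, so H = (-15.67, -15.30). EH ⟂ HB, so HB runs at 134.3°; with |HB| = 8.9, B = (-21.89, -8.926). ∠HBW = 142.1° gives BW at 96.40° from the x-axis; with |BW| = 14.3, W = (-23.48, 5.285). Then |EW| = |W − E| = 24.07.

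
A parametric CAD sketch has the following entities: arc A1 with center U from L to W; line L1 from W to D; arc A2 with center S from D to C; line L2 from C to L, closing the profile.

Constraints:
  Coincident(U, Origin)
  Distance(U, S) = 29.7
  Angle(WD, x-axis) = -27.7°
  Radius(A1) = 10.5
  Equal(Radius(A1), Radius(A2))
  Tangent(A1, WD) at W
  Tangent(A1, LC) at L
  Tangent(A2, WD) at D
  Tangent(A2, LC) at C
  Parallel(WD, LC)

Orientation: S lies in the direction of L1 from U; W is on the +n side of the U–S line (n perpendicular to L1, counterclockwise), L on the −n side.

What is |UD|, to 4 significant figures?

31.50

The slot axis is L1's direction at -27.7°, so u = (cos -27.7°, sin -27.7°) = (0.8854, -0.4648) and n = (−sin -27.7°, cos -27.7°) = (0.4648, 0.8854). U is at the origin and S lies 29.7 along u from U, so S = 29.7·u = (26.30, -13.81). Tangency of A1 to both parallel lines with radius 10.5 puts W and L at U ± 10.5·n: W = (4.881, 9.297), L = (-4.881, -9.297). Equal radii place D and C the same way about S: D = S + 10.5·n = (31.18, -4.509), C = S − 10.5·n = (21.42, -23.10). Then |UD| = |D − U| = 31.50.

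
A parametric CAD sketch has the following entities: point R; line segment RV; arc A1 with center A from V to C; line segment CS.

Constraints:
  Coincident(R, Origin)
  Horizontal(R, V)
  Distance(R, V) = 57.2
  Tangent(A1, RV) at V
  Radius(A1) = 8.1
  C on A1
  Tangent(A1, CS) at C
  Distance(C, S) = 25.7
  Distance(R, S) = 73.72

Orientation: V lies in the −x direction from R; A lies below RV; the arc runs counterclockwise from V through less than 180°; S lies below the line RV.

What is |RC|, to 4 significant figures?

65.79

R is at the origin; RV is horizontal with |RV| = 57.2 and V on the −x side, so V = (-57.20, 0.000). The tangent condition forces AV to be normal to RV, so A = V + (0, -8.1) = (-57.20, -8.100). Since AC ⟂ CS (tangency), |AS| = √(8.1² + 25.7²) = 26.95 regardless of where C sits on A1. So S lies on both circle(R, 73.72) and circle(A, 26.95); the below-RV intersection is S = (-65.56, -33.72). C is the foot of the tangent from S: C = (-65.30, -8.019).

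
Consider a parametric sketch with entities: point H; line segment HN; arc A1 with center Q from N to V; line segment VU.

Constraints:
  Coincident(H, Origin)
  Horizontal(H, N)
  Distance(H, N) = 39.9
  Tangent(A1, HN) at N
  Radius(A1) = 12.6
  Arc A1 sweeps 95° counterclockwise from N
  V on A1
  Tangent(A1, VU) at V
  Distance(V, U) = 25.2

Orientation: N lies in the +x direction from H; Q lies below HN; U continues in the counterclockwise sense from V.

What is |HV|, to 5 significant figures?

30.587

H is at the origin; HN is horizontal with |HN| = 39.9 and N on the +x side, so N = (39.900, 0.0000). Tangency of A1 to HN means the radius QN is perpendicular to HN, so Q = N + (0, -12.6) = (39.900, -12.600). On A1, N sits at bearing 90° from Q; a 95° counterclockwise sweep puts V at bearing 185°, so V = Q + 12.6·(cos 185°, sin 185°) = (27.348, -13.698). Then |HV| = |V − H| = 30.587.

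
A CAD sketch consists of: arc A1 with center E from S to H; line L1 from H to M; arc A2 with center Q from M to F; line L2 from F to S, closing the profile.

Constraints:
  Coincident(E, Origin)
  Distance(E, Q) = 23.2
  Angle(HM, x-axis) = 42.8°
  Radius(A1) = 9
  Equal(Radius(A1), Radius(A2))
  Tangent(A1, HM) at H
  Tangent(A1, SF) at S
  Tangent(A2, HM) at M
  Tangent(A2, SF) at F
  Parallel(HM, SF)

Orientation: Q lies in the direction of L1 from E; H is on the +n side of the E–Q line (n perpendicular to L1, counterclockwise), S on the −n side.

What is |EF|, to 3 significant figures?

24.9

Tangency of A1 to both parallel lines with radius 9.0 puts H and S at E ± 9.0·n: H = (-6.11, 6.60), S = (6.11, -6.60). Equal radii place M and F the same way about Q: M = Q + 9.0·n = (10.9, 22.4), F = Q − 9.0·n = (23.1, 9.16). Then |EF| = |F − E| = 24.9.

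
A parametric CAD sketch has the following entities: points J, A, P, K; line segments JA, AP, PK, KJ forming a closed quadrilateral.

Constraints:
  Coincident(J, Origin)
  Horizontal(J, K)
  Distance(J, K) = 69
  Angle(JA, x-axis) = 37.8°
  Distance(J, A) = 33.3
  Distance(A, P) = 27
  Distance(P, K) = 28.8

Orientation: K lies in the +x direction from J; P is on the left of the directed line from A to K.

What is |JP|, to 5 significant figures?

58.245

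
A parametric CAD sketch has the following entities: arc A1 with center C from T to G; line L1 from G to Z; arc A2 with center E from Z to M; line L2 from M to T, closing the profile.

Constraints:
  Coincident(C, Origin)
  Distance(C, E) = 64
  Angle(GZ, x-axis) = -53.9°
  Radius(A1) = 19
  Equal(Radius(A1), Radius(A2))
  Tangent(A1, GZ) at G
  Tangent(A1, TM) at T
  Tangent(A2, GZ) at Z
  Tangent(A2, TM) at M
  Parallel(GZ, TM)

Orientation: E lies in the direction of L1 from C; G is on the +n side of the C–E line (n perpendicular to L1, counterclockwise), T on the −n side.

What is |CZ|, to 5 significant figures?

66.761

The slot axis is L1's direction at -53.9°, so u = (cos -53.9°, sin -53.9°) = (0.58920, -0.80799) and n = (−sin -53.9°, cos -53.9°) = (0.80799, 0.58920). C is at the origin and E lies 64.0 along u from C, so E = 64.0·u = (37.709, -51.711). Tangency of A1 to both parallel lines with radius 19.0 puts G and T at C ± 19.0·n: G = (15.352, 11.195), T = (-15.352, -11.195). Equal radii place Z and M the same way about E: Z = E + 19.0·n = (53.060, -40.517), M = E − 19.0·n = (22.357, -62.906). Then |CZ| = |Z − C| = 66.761.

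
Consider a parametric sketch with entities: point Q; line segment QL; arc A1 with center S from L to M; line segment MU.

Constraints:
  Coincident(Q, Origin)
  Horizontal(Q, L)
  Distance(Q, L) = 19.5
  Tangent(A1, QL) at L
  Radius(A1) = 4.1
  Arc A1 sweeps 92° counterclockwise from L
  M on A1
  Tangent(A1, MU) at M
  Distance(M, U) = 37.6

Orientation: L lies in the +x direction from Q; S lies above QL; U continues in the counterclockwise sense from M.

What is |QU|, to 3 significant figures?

47.4

Q is at the origin; QL is horizontal with |QL| = 19.5 and L on the +x side, so L = (19.5, 0.00). Since A1 is tangent to QL there, SL ⟂ QL, so S = L + (0, 4.1) = (19.5, 4.10). On A1, L sits at bearing -90° from S; a 92° counterclockwise sweep puts M at bearing 2°, so M = S + 4.1·(cos 2°, sin 2°) = (23.6, 4.24). A1 meets MU tangentially, so SM is at right angles to MU, so MU runs along (−sin 2°, cos 2°); with |MU| = 37.6, U = (22.3, 41.8). Then |QU| = |U − Q| = 47.4.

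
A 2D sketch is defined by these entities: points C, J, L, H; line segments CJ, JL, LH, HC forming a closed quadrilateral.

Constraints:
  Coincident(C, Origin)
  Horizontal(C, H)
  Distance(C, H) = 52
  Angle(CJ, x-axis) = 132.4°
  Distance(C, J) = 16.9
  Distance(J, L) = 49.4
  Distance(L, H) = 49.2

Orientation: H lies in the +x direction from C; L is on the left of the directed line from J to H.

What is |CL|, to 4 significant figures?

50.91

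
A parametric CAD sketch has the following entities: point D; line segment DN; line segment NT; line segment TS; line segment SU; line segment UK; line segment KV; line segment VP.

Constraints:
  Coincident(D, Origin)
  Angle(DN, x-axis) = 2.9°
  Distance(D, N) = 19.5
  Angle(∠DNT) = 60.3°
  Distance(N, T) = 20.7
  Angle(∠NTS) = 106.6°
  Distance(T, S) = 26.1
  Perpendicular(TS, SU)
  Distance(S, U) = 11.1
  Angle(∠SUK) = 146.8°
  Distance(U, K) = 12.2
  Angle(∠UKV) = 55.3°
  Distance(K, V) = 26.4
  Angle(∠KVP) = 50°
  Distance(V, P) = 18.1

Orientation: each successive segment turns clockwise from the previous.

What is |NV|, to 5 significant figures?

27.671

∠SUK = 146.8° gives UK at 46.600° from the x-axis; with |UK| = 12.2, K = (-5.1975, 6.9207). ∠UKV = 55.3° gives KV at -78.100° from the x-axis; with |KV| = 26.4, V = (0.24626, -18.912). Then |NV| = |V − N| = 27.671.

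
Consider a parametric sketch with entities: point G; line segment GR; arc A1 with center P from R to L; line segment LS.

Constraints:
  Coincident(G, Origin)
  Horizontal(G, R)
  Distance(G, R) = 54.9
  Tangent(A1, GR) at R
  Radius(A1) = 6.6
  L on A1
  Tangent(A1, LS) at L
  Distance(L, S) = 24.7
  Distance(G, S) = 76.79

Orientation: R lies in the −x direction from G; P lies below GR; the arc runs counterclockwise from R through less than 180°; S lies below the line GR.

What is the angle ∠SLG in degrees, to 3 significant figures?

122°

Checks: |PL| = 6.600 ✓; ∠(PL, LS) = 90.00° ✓; |LS| = 24.70 ✓; |GS| = 76.79 ✓.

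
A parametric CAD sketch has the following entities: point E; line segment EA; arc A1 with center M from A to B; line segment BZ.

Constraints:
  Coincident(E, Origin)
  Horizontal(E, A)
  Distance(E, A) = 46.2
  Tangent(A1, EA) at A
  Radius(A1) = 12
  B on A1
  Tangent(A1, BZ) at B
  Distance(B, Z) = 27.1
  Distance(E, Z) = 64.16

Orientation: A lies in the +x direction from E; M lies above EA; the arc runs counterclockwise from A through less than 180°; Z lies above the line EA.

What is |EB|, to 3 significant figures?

59.7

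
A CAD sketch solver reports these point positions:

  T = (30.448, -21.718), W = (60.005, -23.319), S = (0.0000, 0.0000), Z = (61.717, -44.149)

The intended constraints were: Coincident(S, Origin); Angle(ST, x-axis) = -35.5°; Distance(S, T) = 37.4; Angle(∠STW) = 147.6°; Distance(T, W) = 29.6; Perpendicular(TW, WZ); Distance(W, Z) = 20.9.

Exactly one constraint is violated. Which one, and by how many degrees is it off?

Perpendicular(TW, WZ) — off by 7.80°.

S = (0.00, 0.00) ✓; ST at -35.50° ✓; |ST| = 37.40 ✓; ∠STW = 147.6° ✓; |TW| = 29.60 ✓; ∠(TW, WZ) = 82.20° ✗; |WZ| = 20.90 ✓.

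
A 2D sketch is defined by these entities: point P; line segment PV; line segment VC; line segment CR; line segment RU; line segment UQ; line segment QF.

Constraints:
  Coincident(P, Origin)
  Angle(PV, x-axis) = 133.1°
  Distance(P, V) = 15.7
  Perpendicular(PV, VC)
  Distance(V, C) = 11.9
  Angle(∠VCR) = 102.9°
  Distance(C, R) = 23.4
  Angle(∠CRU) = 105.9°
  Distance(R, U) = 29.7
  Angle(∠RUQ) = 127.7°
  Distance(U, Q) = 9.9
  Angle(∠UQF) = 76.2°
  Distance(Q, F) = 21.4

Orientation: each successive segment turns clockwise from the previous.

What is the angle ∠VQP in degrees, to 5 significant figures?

17.364°

P is at the origin; PV runs at 133.1° with length 15.7, so V = (-10.727, 11.464). PV is perpendicular to VC, so VC runs at 43.100°; with |VC| = 11.9, C = (-2.0385, 19.595). ∠VCR = 102.9° gives CR at -34.000° from the x-axis; with |CR| = 23.4, R = (17.361, 6.5094). ∠CRU = 105.9° gives RU at -108.10° from the x-axis; with |RU| = 29.7, U = (8.1339, -21.721). ∠RUQ = 127.7° gives UQ at -160.40° from the x-axis; with |UQ| = 9.9, Q = (-1.1924, -25.042). Then cos ∠VQP = QV·QP / (|QV||QP|), giving 17.364°.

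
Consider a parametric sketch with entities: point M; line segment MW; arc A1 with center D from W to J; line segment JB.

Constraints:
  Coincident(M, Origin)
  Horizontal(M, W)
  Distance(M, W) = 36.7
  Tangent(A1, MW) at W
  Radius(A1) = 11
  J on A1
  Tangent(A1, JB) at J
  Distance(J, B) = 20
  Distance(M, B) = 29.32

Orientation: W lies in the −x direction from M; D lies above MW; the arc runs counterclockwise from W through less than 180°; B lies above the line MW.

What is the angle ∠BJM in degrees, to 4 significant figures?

74.08°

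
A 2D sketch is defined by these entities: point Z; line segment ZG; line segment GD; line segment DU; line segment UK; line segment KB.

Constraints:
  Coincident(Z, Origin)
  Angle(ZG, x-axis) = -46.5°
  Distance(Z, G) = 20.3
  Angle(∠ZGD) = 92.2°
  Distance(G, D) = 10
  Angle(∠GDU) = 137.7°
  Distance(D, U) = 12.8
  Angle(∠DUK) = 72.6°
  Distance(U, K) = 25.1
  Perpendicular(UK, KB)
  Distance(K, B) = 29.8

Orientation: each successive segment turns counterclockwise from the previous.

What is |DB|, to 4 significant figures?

27.60

Z is at the origin; ZG runs at -46.5° with length 20.3, so G = (13.97, -14.73). ∠ZGD = 92.2° gives GD at 41.30° from the x-axis; with |GD| = 10.0, D = (21.49, -8.125). ∠GDU = 137.7° gives DU at 83.60° from the x-axis; with |DU| = 12.8, U = (22.91, 4.595). ∠DUK = 72.6° gives UK at -169.0° from the x-axis; with |UK| = 25.1, K = (-1.726, -0.1942). UK ⟂ KB, so KB runs at -79.00°; with |KB| = 29.8, B = (3.960, -29.45). Then |DB| = |B − D| = 27.60.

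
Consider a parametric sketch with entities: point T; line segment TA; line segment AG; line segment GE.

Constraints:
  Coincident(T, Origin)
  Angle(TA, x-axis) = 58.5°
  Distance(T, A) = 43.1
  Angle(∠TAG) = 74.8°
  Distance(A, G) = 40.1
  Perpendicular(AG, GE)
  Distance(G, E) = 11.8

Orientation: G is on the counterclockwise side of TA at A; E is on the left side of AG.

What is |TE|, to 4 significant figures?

41.44

T is at the origin; TA runs at 58.5° with length 43.1, so A = 43.1·(cos 58.5°, sin 58.5°) = (22.52, 36.75). ∠TAG = 74.8°, so AG runs at 58.5° + (180° − 74.8°) = 163.7° from the x-axis; with |AG| = 40.1, G = A + 40.1·(cos 163.7°, sin 163.7°) = (-15.97, 48.00). The perpendicularity gives GE at right angles to AG; with |GE| = 11.8 on the left of AG, E = G + 11.8·(-0.2807, -0.9598) = (-19.28, 36.68). Then |TE| = |E − T| = 41.44.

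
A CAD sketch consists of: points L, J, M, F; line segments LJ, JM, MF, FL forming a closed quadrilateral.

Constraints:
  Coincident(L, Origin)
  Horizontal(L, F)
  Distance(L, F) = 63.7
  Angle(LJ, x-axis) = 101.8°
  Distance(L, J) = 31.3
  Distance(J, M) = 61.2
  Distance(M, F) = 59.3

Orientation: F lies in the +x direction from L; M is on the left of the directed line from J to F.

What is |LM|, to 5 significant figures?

75.218

Checks: |JM| = 61.20 ✓; |MF| = 59.30 ✓.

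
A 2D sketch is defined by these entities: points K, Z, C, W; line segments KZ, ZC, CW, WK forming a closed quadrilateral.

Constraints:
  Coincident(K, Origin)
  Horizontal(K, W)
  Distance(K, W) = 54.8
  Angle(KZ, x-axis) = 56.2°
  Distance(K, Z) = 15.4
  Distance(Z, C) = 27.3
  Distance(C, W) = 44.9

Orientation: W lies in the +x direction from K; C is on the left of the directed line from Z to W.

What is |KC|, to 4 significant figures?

42.66

K is at the origin; K and W share the same y with |KW| = 54.8 and W in +x, so W = (54.8, 0). KZ runs at 56.2° with |KZ| = 15.4, so Z = (8.567, 12.80). C is determined by |ZC| = 27.3 and |CW| = 44.9 together: it lies at the intersection of circle(Z, 27.3) and circle(W, 44.9). With |ZW| = 47.97, the foot of the radical line on ZW is 10.74 from Z and the perpendicular offset is √(27.3² − 10.74²) = 25.10. Taking the left-of-ZW solution: C = (25.61, 34.12).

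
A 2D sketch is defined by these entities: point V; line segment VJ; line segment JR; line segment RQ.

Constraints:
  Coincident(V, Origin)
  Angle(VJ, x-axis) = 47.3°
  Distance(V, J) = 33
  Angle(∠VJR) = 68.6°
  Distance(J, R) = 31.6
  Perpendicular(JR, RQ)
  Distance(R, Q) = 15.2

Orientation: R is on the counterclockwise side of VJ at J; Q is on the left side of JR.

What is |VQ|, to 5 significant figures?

24.972

V is at the origin; VJ runs at 47.3° with length 33.0, so J = 33.0·(cos 47.3°, sin 47.3°) = (22.379, 24.252). ∠VJR = 68.6°, so JR runs at 47.3° + (180° − 68.6°) = 158.70° from the x-axis; with |JR| = 31.6, R = J + 31.6·(cos 158.70°, sin 158.70°) = (-7.0622, 35.731). JR ⟂ RQ; with |RQ| = 15.2 on the left of JR, Q = R + 15.2·(-0.36325, -0.93169) = (-12.584, 21.569). Then |VQ| = |Q − V| = 24.972.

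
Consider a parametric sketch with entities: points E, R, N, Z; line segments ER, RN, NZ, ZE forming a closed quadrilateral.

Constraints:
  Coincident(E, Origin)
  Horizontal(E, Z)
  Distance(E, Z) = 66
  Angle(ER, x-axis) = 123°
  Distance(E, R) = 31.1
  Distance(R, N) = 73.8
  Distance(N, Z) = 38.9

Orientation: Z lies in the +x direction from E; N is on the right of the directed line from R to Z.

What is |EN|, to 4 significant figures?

44.08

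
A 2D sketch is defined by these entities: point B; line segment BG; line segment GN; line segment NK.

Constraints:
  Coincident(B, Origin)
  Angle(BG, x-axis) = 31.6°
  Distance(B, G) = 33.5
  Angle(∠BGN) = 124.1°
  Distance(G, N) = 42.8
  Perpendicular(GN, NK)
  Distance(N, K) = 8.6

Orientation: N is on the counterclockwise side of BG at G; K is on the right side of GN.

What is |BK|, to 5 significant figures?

71.504

B is at the origin; BG runs at 31.6° with length 33.5, so G = 33.5·(cos 31.6°, sin 31.6°) = (28.533, 17.554). ∠BGN = 124.1°, so GN runs at 31.6° + (180° − 124.1°) = 87.500° from the x-axis; with |GN| = 42.8, N = G + 42.8·(cos 87.500°, sin 87.500°) = (30.400, 60.313). GN is perpendicular to NK; with |NK| = 8.6 on the right of GN, K = N + 8.6·(0.99905, -0.043619) = (38.992, 59.938). Then |BK| = |K − B| = 71.504.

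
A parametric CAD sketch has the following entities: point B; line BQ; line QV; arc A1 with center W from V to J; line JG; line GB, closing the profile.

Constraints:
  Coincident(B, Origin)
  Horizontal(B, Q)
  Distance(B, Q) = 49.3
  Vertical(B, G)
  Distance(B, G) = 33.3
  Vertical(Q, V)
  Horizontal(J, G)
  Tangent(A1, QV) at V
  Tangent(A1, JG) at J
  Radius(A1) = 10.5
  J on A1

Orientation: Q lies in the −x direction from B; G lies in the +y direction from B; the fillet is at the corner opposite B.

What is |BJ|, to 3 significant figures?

51.1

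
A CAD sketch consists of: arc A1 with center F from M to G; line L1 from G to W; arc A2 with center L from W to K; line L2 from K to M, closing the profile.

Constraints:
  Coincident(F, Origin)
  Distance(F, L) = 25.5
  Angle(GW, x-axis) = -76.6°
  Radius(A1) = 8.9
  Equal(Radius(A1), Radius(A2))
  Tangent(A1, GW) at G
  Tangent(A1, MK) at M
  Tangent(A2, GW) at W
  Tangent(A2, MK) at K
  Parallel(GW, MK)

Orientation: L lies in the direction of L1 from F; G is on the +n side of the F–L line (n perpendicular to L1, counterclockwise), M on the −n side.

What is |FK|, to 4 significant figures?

27.01

The slot axis is L1's direction at -76.6°, so u = (cos -76.6°, sin -76.6°) = (0.2317, -0.9728) and n = (−sin -76.6°, cos -76.6°) = (0.9728, 0.2317). F is at the origin and L lies 25.5 along u from F, so L = 25.5·u = (5.910, -24.81). Tangency of A1 to both parallel lines with radius 8.9 puts G and M at F ± 8.9·n: G = (8.658, 2.063), M = (-8.658, -2.063). Equal radii place W and K the same way about L: W = L + 8.9·n = (14.57, -22.74), K = L − 8.9·n = (-2.748, -26.87). Then |FK| = |K − F| = 27.01.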